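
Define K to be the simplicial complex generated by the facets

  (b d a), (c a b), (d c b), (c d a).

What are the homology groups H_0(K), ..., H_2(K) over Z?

H_0 = Z,  H_1 = 0,  H_2 = Z.

We work with the vertex ordering a < b < c < d. The simplices of K, each written with vertices in increasing order, are:

  0-simplices (4): a, b, c, d
  1-simplices (6): ab, ac, ad, bc, bd, cd
  2-simplices (4): abc, abd, acd, bcd

Hence C_0 ≅ Z^4, C_1 ≅ Z^6, C_2 ≅ Z^4.

∂_1: C_1 → C_0 sends each edge [p,q] (with p < q) to q − p.
The 4×6 boundary matrix has rank 3 and Smith normal form diag(1,1,1).

∂_2: C_2 → C_1 maps a triangle to the signed sum of its edges. For instance
  ∂abd = bd − ad + ab,
  ∂bcd = cd − bd + bc.
The 6×4 boundary matrix has rank 3 and Smith normal form diag(1,1,1).

Now H_k = ker ∂_k / im ∂_{k+1}, so:

  H_0: rank C_0 − rank ∂_1 = 4 − 3 = 1, and the invariant factors of ∂_1 are all 1, so H_0 ≅ Z.
  H_1: rank ker ∂_1 − rank ∂_2 = (6 − 3) − 3 = 0, and the invariant factors of ∂_2 are all 1, so H_1 ≅ 0.
  H_2: rank ker ∂_2 − rank ∂_3 = (4 − 3) − 0 = 1, and there is no ∂_3, so H_2 ≅ Z.

As a check, the Euler characteristic is 4 − 6 + 4 = 2, which agrees with 1 − 0 + 1 = 2.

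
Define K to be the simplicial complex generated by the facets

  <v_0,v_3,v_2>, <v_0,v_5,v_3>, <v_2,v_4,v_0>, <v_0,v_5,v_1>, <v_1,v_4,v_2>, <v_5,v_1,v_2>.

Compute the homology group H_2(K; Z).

H_2 ≅ 0.

K has 6 vertices, 12 edges, 6 triangles.
rank ∂_2 = 6, rank ∂_3 = 0 ⇒ b_2 = 6 − 6 − 0 = 0. So H_2 = 0.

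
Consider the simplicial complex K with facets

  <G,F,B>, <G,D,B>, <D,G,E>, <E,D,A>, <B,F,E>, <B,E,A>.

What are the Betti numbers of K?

b_0 = 1, b_1 = 1, b_2 = 0.

Take the total order A < B < D < E < F < G on the vertex set. Then K (dimension 2) consists of the simplices:

  0-simplices (6): A, B, D, E, F, G
  1-simplices (12): AB, AD, AE, BD, BE, BF, BG, DE, DG, EF, EG, FG
  2-simplices (6): ABE, ADE, BDG, BEF, BFG, DEG

Hence C_0 ≅ Z^6, C_1 ≅ Z^12, C_2 ≅ Z^6.

∂_1: C_1 → C_0 is given by ∂[p,q] = [q] − [p]. For instance
  ∂FG = G − F.
This gives a 6×12 integer matrix of rank 5; reducing to Smith normal form yields diagonal entries (1,1,1,1,1).

The boundary map ∂_2: C_2 → C_1 acts by ∂[p,q,r] = [q,r] − [p,r] + [p,q]. For instance
  ∂ABE = BE − AE + AB,
  ∂BDG = DG − BG + BD.
The 12×6 boundary matrix has rank 6 and Smith normal form diag(1,1,1,1,1,1).

From H_k ≅ ker(∂_k) / im(∂_{k+1}) we obtain:

  H_0: rank C_0 − rank ∂_1 = 6 − 5 = 1, and the invariant factors of ∂_1 are all 1, so H_0 = Z.
  H_1: rank ker ∂_1 − rank ∂_2 = (12 − 5) − 6 = 1, and the invariant factors of ∂_2 are all 1, so H_1 = Z.
  H_2: rank ker ∂_2 − rank ∂_3 = (6 − 6) − 0 = 0, and there is no ∂_3, so H_2 = 0.

Hence the Betti numbers are b_0 = 1, b_1 = 1, b_2 = 0.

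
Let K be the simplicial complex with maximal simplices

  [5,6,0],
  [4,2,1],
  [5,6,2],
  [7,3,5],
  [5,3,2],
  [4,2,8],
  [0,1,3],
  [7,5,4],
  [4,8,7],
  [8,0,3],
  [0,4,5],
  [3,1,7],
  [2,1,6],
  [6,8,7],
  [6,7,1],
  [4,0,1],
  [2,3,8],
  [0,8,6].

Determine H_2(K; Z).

Fix the vertex order 0 < 1 < 2 < 3 < 4 < 5 < 6 < 7 < 8 and write every simplex with vertices in increasing order. Then dim K = 2 and the simplices of K are:

  0-simplices (9): [0], [1], [2], [3], [4], [5], [6], [7], [8]
  1-simplices (27): (27 of them)
  2-simplices (18): [0,1,3], [0,1,4], [0,3,8], [0,4,5], [0,5,6], [0,6,8], [1,2,4], [1,2,6], [1,3,7], [1,6,7], [2,3,5], [2,3,8], [2,4,8], [2,5,6], [3,5,7], [4,5,7], [4,7,8], [6,7,8]

giving chain groups C_0 ≅ Z^9, C_1 ≅ Z^27, C_2 ≅ Z^18.

∂_1: C_1 → C_0 maps an edge to its endpoints' difference, ∂[p,q] = q − p. For instance
  ∂[5,7] = [7] − [5].
This gives a 9×27 integer matrix of rank 8; reducing to Smith normal form yields diagonal entries (1,1,1,1,1,1,1,1).

Boundary ∂_2: C_2 → C_1 sends each 2-simplex [p,q,r] to [q,r] − [p,r] + [p,q]. For instance
  ∂[2,3,8] = [3,8] − [2,8] + [2,3],
  ∂[4,5,7] = [5,7] − [4,7] + [4,5].
The resulting 27×18 matrix has rank 17, and its Smith normal form has invariant factors (1,1,1,1,1,1,1,1,1,1,1,1,1,1,1,1,1).

Reading off H_k = ker ∂_k / im ∂_{k+1}:

  H_2: rank ker ∂_2 − rank ∂_3 = (18 − 17) − 0 = 1, and there is no ∂_3, so H_2 = Z.

H_2 ≅ Z.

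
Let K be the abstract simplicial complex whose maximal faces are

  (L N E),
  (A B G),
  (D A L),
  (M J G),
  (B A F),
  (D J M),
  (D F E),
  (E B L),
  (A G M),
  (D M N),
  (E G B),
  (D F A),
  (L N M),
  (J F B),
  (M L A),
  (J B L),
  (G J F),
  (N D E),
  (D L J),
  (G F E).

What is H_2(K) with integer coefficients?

K has 10 vertices, 30 edges, 20 triangles.
rank ∂_2 = 20, rank ∂_3 = 0 ⇒ b_2 = 20 − 20 − 0 = 0. So H_2 ≅ 0.

H_2 = 0.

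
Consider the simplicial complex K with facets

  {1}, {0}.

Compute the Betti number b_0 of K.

b_0 = 2.

We work with the vertex ordering 0 < 1. The simplices of K, each written with vertices in increasing order, are:

  0-simplices (2): [0], [1]

Hence C_0 ≅ Z^2.

From H_k ≅ ker(∂_k) / im(∂_{k+1}) we obtain:

  H_0: rank C_0 − rank ∂_1 = 2 − 0 = 2, and there is no ∂_1, so H_0 = Z^2.

Hence the Betti numbers are b_0 = 2.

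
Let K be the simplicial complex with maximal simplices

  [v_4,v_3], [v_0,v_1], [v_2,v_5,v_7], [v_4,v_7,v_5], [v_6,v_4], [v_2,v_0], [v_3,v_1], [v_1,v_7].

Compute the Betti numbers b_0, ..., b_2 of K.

b_0 = 1, b_1 = 2, b_2 = 0.

We work with the vertex ordering v_0 < v_1 < v_2 < v_3 < v_4 < v_5 < v_6 < v_7. The simplices of K, each written with vertices in increasing order, are:

  0-simplices (8): [v_0], [v_1], [v_2], [v_3], [v_4], [v_5], [v_6], [v_7]
  1-simplices (11): [v_0,v_1], [v_0,v_2], [v_1,v_3], [v_1,v_7], [v_2,v_5], [v_2,v_7], [v_3,v_4], [v_4,v_5], [v_4,v_6], [v_4,v_7], [v_5,v_7]
  2-simplices (2): [v_2,v_5,v_7], [v_4,v_5,v_7]

Hence C_0 ≅ Z^8, C_1 ≅ Z^11, C_2 ≅ Z^2.

Boundary ∂_1: C_1 → C_0 is given by ∂[p,q] = [q] − [p]. For instance
  ∂[v_2,v_7] = [v_7] − [v_2].
The resulting 8×11 matrix has rank 7, and its Smith normal form has invariant factors (1,1,1,1,1,1,1).

The boundary map ∂_2: C_2 → C_1 sends each 2-simplex [p,q,r] to [q,r] − [p,r] + [p,q]. For instance
  ∂[v_2,v_5,v_7] = [v_5,v_7] − [v_2,v_7] + [v_2,v_5],
  ∂[v_4,v_5,v_7] = [v_5,v_7] − [v_4,v_7] + [v_4,v_5].
As a 11×2 matrix over Z this has rank 2, with invariant factors (1,1).

Reading off H_k = ker ∂_k / im ∂_{k+1}:

  H_0: rank C_0 − rank ∂_1 = 8 − 7 = 1, and the invariant factors of ∂_1 are all 1, so H_0 ≅ Z.
  H_1: rank ker ∂_1 − rank ∂_2 = (11 − 7) − 2 = 2, and the invariant factors of ∂_2 are all 1, so H_1 ≅ Z^2.
  H_2: rank ker ∂_2 − rank ∂_3 = (2 − 2) − 0 = 0, and there is no ∂_3, so H_2 ≅ 0.

Hence the Betti numbers are b_0 = 1, b_1 = 2, b_2 = 0.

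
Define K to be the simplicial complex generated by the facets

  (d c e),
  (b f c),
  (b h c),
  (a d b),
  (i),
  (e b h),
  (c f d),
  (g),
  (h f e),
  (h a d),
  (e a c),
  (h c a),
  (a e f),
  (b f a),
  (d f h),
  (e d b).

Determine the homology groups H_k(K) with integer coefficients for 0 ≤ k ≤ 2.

H_0 ≅ Z^3,  H_1 ≅ Z^2,  H_2 ≅ Z.

Fix the vertex order a < b < c < d < e < f < g < h < i and write every simplex with vertices in increasing order. Then dim K = 2 and the simplices of K are:

  0-simplices (9): a, b, c, d, e, f, g, h, i
  1-simplices (21): ab, ac, ad, ae, af, ah, bc, bd, be, bf, bh, cd, ce, cf, ch, de, df, dh, ef, eh, fh
  2-simplices (14): abd, abf, ace, ach, adh, aef, bcf, bch, bde, beh, cde, cdf, dfh, efh

giving chain groups C_0 ≅ Z^9, C_1 ≅ Z^21, C_2 ≅ Z^14.

∂_1: C_1 → C_0 is given by ∂[p,q] = [q] − [p].
The 9×21 boundary matrix has rank 6 and Smith normal form diag(1,1,1,1,1,1).

Boundary ∂_2: C_2 → C_1 sends each 2-simplex [p,q,r] to [q,r] − [p,r] + [p,q]. For instance
  ∂efh = fh − eh + ef,
  ∂ace = ce − ae + ac.
The resulting 21×14 matrix has rank 13, and its Smith normal form has invariant factors (1,1,1,1,1,1,1,1,1,1,1,1,1).

Now H_k = ker ∂_k / im ∂_{k+1}, so:

  H_0: rank C_0 − rank ∂_1 = 9 − 6 = 3, and the invariant factors of ∂_1 are all 1, so H_0 = Z^3.
  H_1: rank ker ∂_1 − rank ∂_2 = (21 − 6) − 13 = 2, and the invariant factors of ∂_2 are all 1, so H_1 = Z^2.
  H_2: rank ker ∂_2 − rank ∂_3 = (14 − 13) − 0 = 1, and there is no ∂_3, so H_2 = Z.

As a check, the Euler characteristic is 9 − 21 + 14 = 2, which agrees with 3 − 2 + 1 = 2.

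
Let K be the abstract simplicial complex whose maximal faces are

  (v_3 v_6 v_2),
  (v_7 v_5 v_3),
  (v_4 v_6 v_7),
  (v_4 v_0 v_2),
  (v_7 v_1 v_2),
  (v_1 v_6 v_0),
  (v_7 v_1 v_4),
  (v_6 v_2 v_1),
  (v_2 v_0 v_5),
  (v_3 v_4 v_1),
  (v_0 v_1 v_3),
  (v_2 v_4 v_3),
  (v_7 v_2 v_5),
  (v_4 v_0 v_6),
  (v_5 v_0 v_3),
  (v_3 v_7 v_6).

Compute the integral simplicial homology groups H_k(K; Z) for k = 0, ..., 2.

K has 8 vertices, 24 edges, 16 triangles.
rank ∂_0 = 0, rank ∂_1 = 7 ⇒ b_0 = 8 − 0 − 7 = 1; all invariant factors of ∂_1 are 1 so no torsion. So H_0 = Z.
rank ∂_1 = 7, rank ∂_2 = 15 ⇒ b_1 = 24 − 7 − 15 = 2; all invariant factors of ∂_2 are 1 so no torsion. So H_1 = Z^2.
rank ∂_2 = 15, rank ∂_3 = 0 ⇒ b_2 = 16 − 15 − 0 = 1. So H_2 = Z.

H_0 = Z,  H_1 = Z^2,  H_2 = Z.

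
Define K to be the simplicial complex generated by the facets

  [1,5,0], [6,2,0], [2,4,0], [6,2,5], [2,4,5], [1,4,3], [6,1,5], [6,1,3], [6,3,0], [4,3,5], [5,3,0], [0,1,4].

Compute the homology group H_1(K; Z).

We work with the vertex ordering 0 < 1 < 2 < 3 < 4 < 5 < 6. The simplices of K, each written with vertices in increasing order, are:

  0-simplices (7): [0], [1], [2], [3], [4], [5], [6]
  1-simplices (18): [0,1], [0,2], [0,3], [0,4], [0,5], [0,6], [1,3], [1,4], [1,5], [1,6], [2,4], [2,5], [2,6], [3,4], [3,5], [3,6], [4,5], [5,6]
  2-simplices (12): [0,1,4], [0,1,5], [0,2,4], [0,2,6], [0,3,5], [0,3,6], [1,3,4], [1,3,6], [1,5,6], [2,4,5], [2,5,6], [3,4,5]

giving chain groups C_0 ≅ Z^7, C_1 ≅ Z^18, C_2 ≅ Z^12.

Boundary ∂_1: C_1 → C_0 maps an edge to its endpoints' difference, ∂[p,q] = q − p.
As a 7×18 matrix over Z this has rank 6, with invariant factors (1,1,1,1,1,1).

∂_2: C_2 → C_1 maps a triangle to the signed sum of its edges. For instance
  ∂[0,3,5] = [3,5] − [0,5] + [0,3],
  ∂[2,5,6] = [5,6] − [2,6] + [2,5].
The 18×12 boundary matrix has rank 12 and Smith normal form diag(1,1,1,1,1,1,1,1,1,1,1,2).

From H_k ≅ ker(∂_k) / im(∂_{k+1}) we obtain:

  H_1: rank ker ∂_1 − rank ∂_2 = (18 − 6) − 12 = 0, and ∂_2 has invariant factor 2 > 1, so H_1 = Z/2.

H_1 ≅ Z/2.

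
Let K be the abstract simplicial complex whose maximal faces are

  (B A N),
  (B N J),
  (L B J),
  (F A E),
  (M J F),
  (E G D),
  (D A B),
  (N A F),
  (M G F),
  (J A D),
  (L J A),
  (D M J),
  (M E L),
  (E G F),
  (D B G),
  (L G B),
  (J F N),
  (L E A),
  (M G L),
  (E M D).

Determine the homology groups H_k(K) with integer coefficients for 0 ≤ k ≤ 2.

H_0 ≅ Z,  H_1 ≅ Z ⊕ Z/2Z,  H_2 = 0.

Fix the vertex order A < B < D < E < F < G < J < L < M < N and write every simplex with vertices in increasing order. Then dim K = 2 and the simplices of K are:

  0-simplices (10): A, B, D, E, F, G, J, L, M, N
  1-simplices (30): AB, AD, AE, AF, AJ, AL, AN, BD, BG, BJ, BL, BN, DE, DG, DJ, DM, EF, EG, EL, EM, FG, FJ, FM, FN, GL, GM, JL, JM, JN, LM
  2-simplices (20): ABD, ABN, ADJ, AEF, AEL, AFN, AJL, BDG, BGL, BJL, BJN, DEG, DEM, DJM, EFG, ELM, FGM, FJM, FJN, GLM

giving chain groups C_0 ≅ Z^10, C_1 ≅ Z^30, C_2 ≅ Z^20.

Boundary ∂_1: C_1 → C_0 is given by ∂[p,q] = [q] − [p].
This gives a 10×30 integer matrix of rank 9; reducing to Smith normal form yields diagonal entries (1,1,1,1,1,1,1,1,1).

Boundary ∂_2: C_2 → C_1 maps a triangle to the signed sum of its edges. For instance
  ∂FJN = JN − FN + FJ,
  ∂AEF = EF − AF + AE.
As a 30×20 matrix over Z this has rank 20, with invariant factors (1,1,1,1,1,1,1,1,1,1,1,1,1,1,1,1,1,1,1,2).

From H_k ≅ ker(∂_k) / im(∂_{k+1}) we obtain:

  H_0: rank C_0 − rank ∂_1 = 10 − 9 = 1, and the invariant factors of ∂_1 are all 1, so H_0 = Z.
  H_1: rank ker ∂_1 − rank ∂_2 = (30 − 9) − 20 = 1, and ∂_2 has invariant factor 2 > 1, so H_1 = Z ⊕ Z/2Z.
  H_2: rank ker ∂_2 − rank ∂_3 = (20 − 20) − 0 = 0, and there is no ∂_3, so H_2 = 0.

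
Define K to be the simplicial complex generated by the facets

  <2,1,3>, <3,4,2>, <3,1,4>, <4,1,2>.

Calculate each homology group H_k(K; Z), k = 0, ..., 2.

Fix the vertex order 1 < 2 < 3 < 4 and write every simplex with vertices in increasing order. Then dim K = 2 and the simplices of K are:

  0-simplices (4): [1], [2], [3], [4]
  1-simplices (6): [1,2], [1,3], [1,4], [2,3], [2,4], [3,4]
  2-simplices (4): [1,2,3], [1,2,4], [1,3,4], [2,3,4]

giving chain groups C_0 ≅ Z^4, C_1 ≅ Z^6, C_2 ≅ Z^4.

Boundary ∂_1: C_1 → C_0 is given by ∂[p,q] = [q] − [p].
The 4×6 boundary matrix has rank 3 and Smith normal form diag(1,1,1).

The boundary map ∂_2: C_2 → C_1 maps a triangle to the signed sum of its edges. For instance
  ∂[1,2,4] = [2,4] − [1,4] + [1,2],
  ∂[1,2,3] = [2,3] − [1,3] + [1,2].
As a 6×4 matrix over Z this has rank 3, with invariant factors (1,1,1).

Now H_k = ker ∂_k / im ∂_{k+1}, so:

  H_0: rank C_0 − rank ∂_1 = 4 − 3 = 1, and the invariant factors of ∂_1 are all 1, so H_0 = Z.
  H_1: rank ker ∂_1 − rank ∂_2 = (6 − 3) − 3 = 0, and the invariant factors of ∂_2 are all 1, so H_1 = 0.
  H_2: rank ker ∂_2 − rank ∂_3 = (4 − 3) − 0 = 1, and there is no ∂_3, so H_2 = Z.

As a check, the Euler characteristic is 4 − 6 + 4 = 2, which agrees with 1 − 0 + 1 = 2.

H_0 ≅ Z,  H_1 = 0,  H_2 ≅ Z.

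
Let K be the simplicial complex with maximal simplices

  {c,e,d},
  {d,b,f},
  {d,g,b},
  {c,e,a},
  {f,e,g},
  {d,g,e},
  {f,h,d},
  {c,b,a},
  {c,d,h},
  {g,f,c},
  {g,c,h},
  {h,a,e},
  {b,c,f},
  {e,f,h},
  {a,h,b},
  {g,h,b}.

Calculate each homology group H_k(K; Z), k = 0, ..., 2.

We work with the vertex ordering a < b < c < d < e < f < g < h. The simplices of K, each written with vertices in increasing order, are:

  0-simplices (8): a, b, c, d, e, f, g, h
  1-simplices (24): ab, ac, ae, ah, bc, bd, bf, bg, bh, cd, ce, cf, cg, ch, de, df, dg, dh, ef, eg, eh, fg, fh, gh
  2-simplices (16): abc, abh, ace, aeh, bcf, bdf, bdg, bgh, cde, cdh, cfg, cgh, deg, dfh, efg, efh

giving chain groups C_0 ≅ Z^8, C_1 ≅ Z^24, C_2 ≅ Z^16.

Boundary ∂_1: C_1 → C_0 maps an edge to its endpoints' difference, ∂[p,q] = q − p. For instance
  ∂bh = h − b.
As a 8×24 matrix over Z this has rank 7, with invariant factors (1,1,1,1,1,1,1).

Boundary ∂_2: C_2 → C_1 acts by ∂[p,q,r] = [q,r] − [p,r] + [p,q]. For instance
  ∂cgh = gh − ch + cg,
  ∂ace = ce − ae + ac.
As a 24×16 matrix over Z this has rank 15, with invariant factors (1,1,1,1,1,1,1,1,1,1,1,1,1,1,1).

Computing H_k = (kernel of ∂_k) / (image of ∂_{k+1}):

  H_0: rank C_0 − rank ∂_1 = 8 − 7 = 1, and the invariant factors of ∂_1 are all 1, so H_0 = Z.
  H_1: rank ker ∂_1 − rank ∂_2 = (24 − 7) − 15 = 2, and the invariant factors of ∂_2 are all 1, so H_1 = Z^2.
  H_2: rank ker ∂_2 − rank ∂_3 = (16 − 15) − 0 = 1, and there is no ∂_3, so H_2 = Z.

(K is a triangulation of the torus T^2.)

H_0 = Z,  H_1 = Z^2,  H_2 = Z.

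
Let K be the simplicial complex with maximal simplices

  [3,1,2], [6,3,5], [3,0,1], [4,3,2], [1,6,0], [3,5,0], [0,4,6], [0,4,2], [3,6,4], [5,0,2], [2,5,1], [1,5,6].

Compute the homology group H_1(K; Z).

H_1 = Z/2Z.

Fix the vertex order 0 < 1 < 2 < 3 < 4 < 5 < 6 and write every simplex with vertices in increasing order. Then dim K = 2 and the simplices of K are:

  0-simplices (7): [0], [1], [2], [3], [4], [5], [6]
  1-simplices (18): [0,1], [0,2], [0,3], [0,4], [0,5], [0,6], [1,2], [1,3], [1,5], [1,6], [2,3], [2,4], [2,5], [3,4], [3,5], [3,6], [4,6], [5,6]
  2-simplices (12): [0,1,3], [0,1,6], [0,2,4], [0,2,5], [0,3,5], [0,4,6], [1,2,3], [1,2,5], [1,5,6], [2,3,4], [3,4,6], [3,5,6]

Hence C_0 ≅ Z^7, C_1 ≅ Z^18, C_2 ≅ Z^12.

The boundary map ∂_1: C_1 → C_0 maps an edge to its endpoints' difference, ∂[p,q] = q − p. For instance
  ∂[2,3] = [3] − [2].
This gives a 7×18 integer matrix of rank 6; reducing to Smith normal form yields diagonal entries (1,1,1,1,1,1).

Boundary ∂_2: C_2 → C_1 maps a triangle to the signed sum of its edges. For instance
  ∂[0,2,5] = [2,5] − [0,5] + [0,2],
  ∂[1,2,5] = [2,5] − [1,5] + [1,2].
As a 18×12 matrix over Z this has rank 12, with invariant factors (1,1,1,1,1,1,1,1,1,1,1,2).

Reading off H_k = ker ∂_k / im ∂_{k+1}:

  H_1: rank ker ∂_1 − rank ∂_2 = (18 − 6) − 12 = 0, and ∂_2 has invariant factor 2 > 1, so H_1 = Z/2Z.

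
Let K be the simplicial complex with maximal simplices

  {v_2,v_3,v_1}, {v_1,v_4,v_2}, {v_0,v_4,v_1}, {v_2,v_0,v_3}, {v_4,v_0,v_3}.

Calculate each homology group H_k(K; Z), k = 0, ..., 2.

H_0 = Z,  H_1 = Z,  H_2 = 0.

We work with the vertex ordering v_0 < v_1 < v_2 < v_3 < v_4. The simplices of K, each written with vertices in increasing order, are:

  0-simplices (5): [v_0], [v_1], [v_2], [v_3], [v_4]
  1-simplices (10): [v_0,v_1], [v_0,v_2], [v_0,v_3], [v_0,v_4], [v_1,v_2], [v_1,v_3], [v_1,v_4], [v_2,v_3], [v_2,v_4], [v_3,v_4]
  2-simplices (5): [v_0,v_1,v_4], [v_0,v_2,v_3], [v_0,v_3,v_4], [v_1,v_2,v_3], [v_1,v_2,v_4]

giving chain groups C_0 ≅ Z^5, C_1 ≅ Z^10, C_2 ≅ Z^5.

∂_1: C_1 → C_0 is given by ∂[p,q] = [q] − [p]. For instance
  ∂[v_0,v_3] = [v_3] − [v_0].
The resulting 5×10 matrix has rank 4, and its Smith normal form has invariant factors (1,1,1,1).

Boundary ∂_2: C_2 → C_1 sends each 2-simplex [p,q,r] to [q,r] − [p,r] + [p,q]. For instance
  ∂[v_0,v_2,v_3] = [v_2,v_3] − [v_0,v_3] + [v_0,v_2],
  ∂[v_0,v_3,v_4] = [v_3,v_4] − [v_0,v_4] + [v_0,v_3].
As a 10×5 matrix over Z this has rank 5, with invariant factors (1,1,1,1,1).

Reading off H_k = ker ∂_k / im ∂_{k+1}:

  H_0: rank C_0 − rank ∂_1 = 5 − 4 = 1, and the invariant factors of ∂_1 are all 1, so H_0 = Z.
  H_1: rank ker ∂_1 − rank ∂_2 = (10 − 4) − 5 = 1, and the invariant factors of ∂_2 are all 1, so H_1 = Z.
  H_2: rank ker ∂_2 − rank ∂_3 = (5 − 5) − 0 = 0, and there is no ∂_3, so H_2 = 0.

As a check, the Euler characteristic is 5 − 10 + 5 = 0, which agrees with 1 − 1 + 0 = 0.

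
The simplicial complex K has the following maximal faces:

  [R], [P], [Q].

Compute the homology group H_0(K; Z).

H_0 ≅ Z^3.

Take the total order P < Q < R on the vertex set. Then K (dimension 0) consists of the simplices:

  0-simplices (3): P, Q, R

giving chain groups C_0 ≅ Z^3.

From H_k ≅ ker(∂_k) / im(∂_{k+1}) we obtain:

  H_0: rank C_0 − rank ∂_1 = 3 − 0 = 3, and there is no ∂_1, so H_0 = Z^3.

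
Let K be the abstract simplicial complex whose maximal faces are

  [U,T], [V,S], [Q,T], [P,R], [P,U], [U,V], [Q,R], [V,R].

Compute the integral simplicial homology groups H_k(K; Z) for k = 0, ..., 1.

K has 7 vertices, 8 edges.
rank ∂_0 = 0, rank ∂_1 = 6 ⇒ b_0 = 7 − 0 − 6 = 1; all invariant factors of ∂_1 are 1 so no torsion. So H_0 = Z.
rank ∂_1 = 6, rank ∂_2 = 0 ⇒ b_1 = 8 − 6 − 0 = 2. So H_1 = Z^2.

H_0 ≅ Z,  H_1 ≅ Z^2.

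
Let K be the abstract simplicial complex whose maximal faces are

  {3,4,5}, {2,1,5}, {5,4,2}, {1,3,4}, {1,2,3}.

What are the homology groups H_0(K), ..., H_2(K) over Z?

H_0 = Z,  H_1 = Z,  H_2 = 0.

Fix the vertex order 1 < 2 < 3 < 4 < 5 and write every simplex with vertices in increasing order. Then dim K = 2 and the simplices of K are:

  0-simplices (5): [1], [2], [3], [4], [5]
  1-simplices (10): [1,2], [1,3], [1,4], [1,5], [2,3], [2,4], [2,5], [3,4], [3,5], [4,5]
  2-simplices (5): [1,2,3], [1,2,5], [1,3,4], [2,4,5], [3,4,5]

giving chain groups C_0 ≅ Z^5, C_1 ≅ Z^10, C_2 ≅ Z^5.

∂_1: C_1 → C_0 is given by ∂[p,q] = [q] − [p]. For instance
  ∂[1,5] = [5] − [1].
This gives a 5×10 integer matrix of rank 4; reducing to Smith normal form yields diagonal entries (1,1,1,1).

The boundary map ∂_2: C_2 → C_1 acts by ∂[p,q,r] = [q,r] − [p,r] + [p,q]. For instance
  ∂[1,2,3] = [2,3] − [1,3] + [1,2],
  ∂[1,3,4] = [3,4] − [1,4] + [1,3].
This gives a 10×5 integer matrix of rank 5; reducing to Smith normal form yields diagonal entries (1,1,1,1,1).

Now H_k = ker ∂_k / im ∂_{k+1}, so:

  H_0: rank C_0 − rank ∂_1 = 5 − 4 = 1, and the invariant factors of ∂_1 are all 1, so H_0 ≅ Z.
  H_1: rank ker ∂_1 − rank ∂_2 = (10 − 4) − 5 = 1, and the invariant factors of ∂_2 are all 1, so H_1 ≅ Z.
  H_2: rank ker ∂_2 − rank ∂_3 = (5 − 5) − 0 = 0, and there is no ∂_3, so H_2 ≅ 0.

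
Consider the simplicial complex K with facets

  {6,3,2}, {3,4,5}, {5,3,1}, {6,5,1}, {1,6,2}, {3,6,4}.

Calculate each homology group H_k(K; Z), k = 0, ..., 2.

Take the total order 1 < 2 < 3 < 4 < 5 < 6 on the vertex set. Then K (dimension 2) consists of the simplices:

  0-simplices (6): [1], [2], [3], [4], [5], [6]
  1-simplices (12): [1,2], [1,3], [1,5], [1,6], [2,3], [2,6], [3,4], [3,5], [3,6], [4,5], [4,6], [5,6]
  2-simplices (6): [1,2,6], [1,3,5], [1,5,6], [2,3,6], [3,4,5], [3,4,6]

so the chain groups are C_0 ≅ Z^6, C_1 ≅ Z^12, C_2 ≅ Z^6.

∂_1: C_1 → C_0 sends each edge [p,q] (with p < q) to q − p. For instance
  ∂[2,3] = [3] − [2].
The 6×12 boundary matrix has rank 5 and Smith normal form diag(1,1,1,1,1).

∂_2: C_2 → C_1 maps a triangle to the signed sum of its edges. For instance
  ∂[1,2,6] = [2,6] − [1,6] + [1,2],
  ∂[1,5,6] = [5,6] − [1,6] + [1,5].
The resulting 12×6 matrix has rank 6, and its Smith normal form has invariant factors (1,1,1,1,1,1).

Now H_k = ker ∂_k / im ∂_{k+1}, so:

  H_0: rank C_0 − rank ∂_1 = 6 − 5 = 1, and the invariant factors of ∂_1 are all 1, so H_0 = Z.
  H_1: rank ker ∂_1 − rank ∂_2 = (12 − 5) − 6 = 1, and the invariant factors of ∂_2 are all 1, so H_1 = Z.
  H_2: rank ker ∂_2 − rank ∂_3 = (6 − 6) − 0 = 0, and there is no ∂_3, so H_2 = 0.

As a check, the Euler characteristic is 6 − 12 + 6 = 0, which agrees with 1 − 1 + 0 = 0.
(K is a triangulation of the cylinder S^1 x I.)

H_0 = Z,  H_1 = Z,  H_2 = 0.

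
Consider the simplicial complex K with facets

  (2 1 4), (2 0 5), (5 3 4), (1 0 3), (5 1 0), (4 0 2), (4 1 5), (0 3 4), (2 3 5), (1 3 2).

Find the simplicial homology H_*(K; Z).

Take the total order 0 < 1 < 2 < 3 < 4 < 5 on the vertex set. Then K (dimension 2) consists of the simplices:

  0-simplices (6): [0], [1], [2], [3], [4], [5]
  1-simplices (15): [0,1], [0,2], [0,3], [0,4], [0,5], [1,2], [1,3], [1,4], [1,5], [2,3], [2,4], [2,5], [3,4], [3,5], [4,5]
  2-simplices (10): [0,1,3], [0,1,5], [0,2,4], [0,2,5], [0,3,4], [1,2,3], [1,2,4], [1,4,5], [2,3,5], [3,4,5]

giving chain groups C_0 ≅ Z^6, C_1 ≅ Z^15, C_2 ≅ Z^10.

The boundary map ∂_1: C_1 → C_0 maps an edge to its endpoints' difference, ∂[p,q] = q − p. For instance
  ∂[0,1] = [1] − [0].
The resulting 6×15 matrix has rank 5, and its Smith normal form has invariant factors (1,1,1,1,1).

∂_2: C_2 → C_1 sends each 2-simplex [p,q,r] to [q,r] − [p,r] + [p,q]. For instance
  ∂[0,2,5] = [2,5] − [0,5] + [0,2],
  ∂[0,3,4] = [3,4] − [0,4] + [0,3].
The resulting 15×10 matrix has rank 10, and its Smith normal form has invariant factors (1,1,1,1,1,1,1,1,1,2).

From H_k ≅ ker(∂_k) / im(∂_{k+1}) we obtain:

  H_0: rank C_0 − rank ∂_1 = 6 − 5 = 1, and the invariant factors of ∂_1 are all 1, so H_0 ≅ Z.
  H_1: rank ker ∂_1 − rank ∂_2 = (15 − 5) − 10 = 0, and ∂_2 has invariant factor 2 > 1, so H_1 ≅ Z/2Z.
  H_2: rank ker ∂_2 − rank ∂_3 = (10 − 10) − 0 = 0, and there is no ∂_3, so H_2 ≅ 0.

(K is a triangulation of the real projective plane RP^2.)

H_0 = Z,  H_1 = Z/2Z,  H_2 = 0.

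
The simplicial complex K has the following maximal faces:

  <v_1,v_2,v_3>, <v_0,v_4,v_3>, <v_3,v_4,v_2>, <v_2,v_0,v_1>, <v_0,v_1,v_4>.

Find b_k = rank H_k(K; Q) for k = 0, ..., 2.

We work with the vertex ordering v_0 < v_1 < v_2 < v_3 < v_4. The simplices of K, each written with vertices in increasing order, are:

  0-simplices (5): [v_0], [v_1], [v_2], [v_3], [v_4]
  1-simplices (10): [v_0,v_1], [v_0,v_2], [v_0,v_3], [v_0,v_4], [v_1,v_2], [v_1,v_3], [v_1,v_4], [v_2,v_3], [v_2,v_4], [v_3,v_4]
  2-simplices (5): [v_0,v_1,v_2], [v_0,v_1,v_4], [v_0,v_3,v_4], [v_1,v_2,v_3], [v_2,v_3,v_4]

so the chain groups are C_0 ≅ Z^5, C_1 ≅ Z^10, C_2 ≅ Z^5.

∂_1: C_1 → C_0 sends each edge [p,q] (with p < q) to q − p.
The resulting 5×10 matrix has rank 4, and its Smith normal form has invariant factors (1,1,1,1).

∂_2: C_2 → C_1 sends each 2-simplex [p,q,r] to [q,r] − [p,r] + [p,q]. For instance
  ∂[v_0,v_3,v_4] = [v_3,v_4] − [v_0,v_4] + [v_0,v_3],
  ∂[v_0,v_1,v_4] = [v_1,v_4] − [v_0,v_4] + [v_0,v_1].
As a 10×5 matrix over Z this has rank 5, with invariant factors (1,1,1,1,1).

From H_k ≅ ker(∂_k) / im(∂_{k+1}) we obtain:

  H_0: rank C_0 − rank ∂_1 = 5 − 4 = 1, and the invariant factors of ∂_1 are all 1, so H_0 = Z.
  H_1: rank ker ∂_1 − rank ∂_2 = (10 − 4) − 5 = 1, and the invariant factors of ∂_2 are all 1, so H_1 = Z.
  H_2: rank ker ∂_2 − rank ∂_3 = (5 − 5) − 0 = 0, and there is no ∂_3, so H_2 = 0.

(K is a triangulation of the Möbius band.)

Hence the Betti numbers are b_0 = 1, b_1 = 1, b_2 = 0.

b_0 = 1, b_1 = 1, b_2 = 0.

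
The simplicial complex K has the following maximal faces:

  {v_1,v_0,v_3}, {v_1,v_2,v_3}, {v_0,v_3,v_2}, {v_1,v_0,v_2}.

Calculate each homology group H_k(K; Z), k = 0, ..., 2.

We work with the vertex ordering v_0 < v_1 < v_2 < v_3. The simplices of K, each written with vertices in increasing order, are:

  0-simplices (4): [v_0], [v_1], [v_2], [v_3]
  1-simplices (6): [v_0,v_1], [v_0,v_2], [v_0,v_3], [v_1,v_2], [v_1,v_3], [v_2,v_3]
  2-simplices (4): [v_0,v_1,v_2], [v_0,v_1,v_3], [v_0,v_2,v_3], [v_1,v_2,v_3]

Hence C_0 ≅ Z^4, C_1 ≅ Z^6, C_2 ≅ Z^4.

Boundary ∂_1: C_1 → C_0 is given by ∂[p,q] = [q] − [p].
As a 4×6 matrix over Z this has rank 3, with invariant factors (1,1,1).

Boundary ∂_2: C_2 → C_1 acts by ∂[p,q,r] = [q,r] − [p,r] + [p,q]. For instance
  ∂[v_0,v_1,v_2] = [v_1,v_2] − [v_0,v_2] + [v_0,v_1],
  ∂[v_0,v_1,v_3] = [v_1,v_3] − [v_0,v_3] + [v_0,v_1].
As a 6×4 matrix over Z this has rank 3, with invariant factors (1,1,1).

From H_k ≅ ker(∂_k) / im(∂_{k+1}) we obtain:

  H_0: rank C_0 − rank ∂_1 = 4 − 3 = 1, and the invariant factors of ∂_1 are all 1, so H_0 ≅ Z.
  H_1: rank ker ∂_1 − rank ∂_2 = (6 − 3) − 3 = 0, and the invariant factors of ∂_2 are all 1, so H_1 ≅ 0.
  H_2: rank ker ∂_2 − rank ∂_3 = (4 − 3) − 0 = 1, and there is no ∂_3, so H_2 ≅ Z.

As a check, the Euler characteristic is 4 − 6 + 4 = 2, which agrees with 1 − 0 + 1 = 2.

H_0 = Z,  H_1 = 0,  H_2 = Z.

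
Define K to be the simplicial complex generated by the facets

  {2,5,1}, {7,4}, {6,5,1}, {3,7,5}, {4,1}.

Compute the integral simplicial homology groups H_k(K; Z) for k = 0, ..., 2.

Take the total order 1 < 2 < 3 < 4 < 5 < 6 < 7 on the vertex set. Then K (dimension 2) consists of the simplices:

  0-simplices (7): [1], [2], [3], [4], [5], [6], [7]
  1-simplices (10): [1,2], [1,4], [1,5], [1,6], [2,5], [3,5], [3,7], [4,7], [5,6], [5,7]
  2-simplices (3): [1,2,5], [1,5,6], [3,5,7]

so the chain groups are C_0 ≅ Z^7, C_1 ≅ Z^10, C_2 ≅ Z^3.

Boundary ∂_1: C_1 → C_0 sends each edge [p,q] (with p < q) to q − p.
The 7×10 boundary matrix has rank 6 and Smith normal form diag(1,1,1,1,1,1).

∂_2: C_2 → C_1 sends each 2-simplex [p,q,r] to [q,r] − [p,r] + [p,q]. For instance
  ∂[3,5,7] = [5,7] − [3,7] + [3,5],
  ∂[1,2,5] = [2,5] − [1,5] + [1,2].
The 10×3 boundary matrix has rank 3 and Smith normal form diag(1,1,1).

Reading off H_k = ker ∂_k / im ∂_{k+1}:

  H_0: rank C_0 − rank ∂_1 = 7 − 6 = 1, and the invariant factors of ∂_1 are all 1, so H_0 ≅ Z.
  H_1: rank ker ∂_1 − rank ∂_2 = (10 − 6) − 3 = 1, and the invariant factors of ∂_2 are all 1, so H_1 ≅ Z.
  H_2: rank ker ∂_2 − rank ∂_3 = (3 − 3) − 0 = 0, and there is no ∂_3, so H_2 ≅ 0.

H_0 = Z,  H_1 = Z,  H_2 = 0.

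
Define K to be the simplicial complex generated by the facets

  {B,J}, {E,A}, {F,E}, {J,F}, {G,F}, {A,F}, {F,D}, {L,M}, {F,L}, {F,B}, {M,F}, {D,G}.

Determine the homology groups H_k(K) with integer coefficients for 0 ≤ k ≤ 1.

H_0 ≅ Z,  H_1 ≅ Z^4.

We work with the vertex ordering A < B < D < E < F < G < J < L < M. The simplices of K, each written with vertices in increasing order, are:

  0-simplices (9): A, B, D, E, F, G, J, L, M
  1-simplices (12): AE, AF, BF, BJ, DF, DG, EF, FG, FJ, FL, FM, LM

Hence C_0 ≅ Z^9, C_1 ≅ Z^12.

The boundary map ∂_1: C_1 → C_0 maps an edge to its endpoints' difference, ∂[p,q] = q − p. For instance
  ∂AF = F − A.
The 9×12 boundary matrix has rank 8 and Smith normal form diag(1,1,1,1,1,1,1,1).

From H_k ≅ ker(∂_k) / im(∂_{k+1}) we obtain:

  H_0: rank C_0 − rank ∂_1 = 9 − 8 = 1, and the invariant factors of ∂_1 are all 1, so H_0 = Z.
  H_1: rank ker ∂_1 − rank ∂_2 = (12 − 8) − 0 = 4, and there is no ∂_2, so H_1 = Z^4.

(K is a triangulation of a wedge of 4 circles.)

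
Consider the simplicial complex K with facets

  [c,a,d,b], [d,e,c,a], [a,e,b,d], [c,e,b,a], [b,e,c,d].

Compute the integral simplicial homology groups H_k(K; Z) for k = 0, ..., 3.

Take the total order a < b < c < d < e on the vertex set. Then K (dimension 3) consists of the simplices:

  0-simplices (5): a, b, c, d, e
  1-simplices (10): ab, ac, ad, ae, bc, bd, be, cd, ce, de
  2-simplices (10): abc, abd, abe, acd, ace, ade, bcd, bce, bde, cde
  3-simplices (5): abcd, abce, abde, acde, bcde

giving chain groups C_0 ≅ Z^5, C_1 ≅ Z^10, C_2 ≅ Z^10, C_3 ≅ Z^5.

∂_1: C_1 → C_0 maps an edge to its endpoints' difference, ∂[p,q] = q − p. For instance
  ∂bd = d − b.
The 5×10 boundary matrix has rank 4 and Smith normal form diag(1,1,1,1).

The boundary map ∂_2: C_2 → C_1 maps a triangle to the signed sum of its edges. For instance
  ∂bce = ce − be + bc,
  ∂cde = de − ce + cd.
This gives a 10×10 integer matrix of rank 6; reducing to Smith normal form yields diagonal entries (1,1,1,1,1,1).

∂_3: C_3 → C_2 sends each 3-simplex σ to the alternating sum Σ_i (−1)^i (σ with its i-th vertex removed). For instance
  ∂bcde = cde − bde + bce − bcd,
  ∂abcd = bcd − acd + abd − abc.
As a 10×5 matrix over Z this has rank 4, with invariant factors (1,1,1,1).

Computing H_k = (kernel of ∂_k) / (image of ∂_{k+1}):

  H_0: rank C_0 − rank ∂_1 = 5 − 4 = 1, and the invariant factors of ∂_1 are all 1, so H_0 = Z.
  H_1: rank ker ∂_1 − rank ∂_2 = (10 − 4) − 6 = 0, and the invariant factors of ∂_2 are all 1, so H_1 = 0.
  H_2: rank ker ∂_2 − rank ∂_3 = (10 − 6) − 4 = 0, and the invariant factors of ∂_3 are all 1, so H_2 = 0.
  H_3: rank ker ∂_3 − rank ∂_4 = (5 − 4) − 0 = 1, and there is no ∂_4, so H_3 = Z.

(K is a triangulation of the 3-sphere S^3.)

H_0 = Z,  H_1 = 0,  H_2 = 0,  H_3 = Z.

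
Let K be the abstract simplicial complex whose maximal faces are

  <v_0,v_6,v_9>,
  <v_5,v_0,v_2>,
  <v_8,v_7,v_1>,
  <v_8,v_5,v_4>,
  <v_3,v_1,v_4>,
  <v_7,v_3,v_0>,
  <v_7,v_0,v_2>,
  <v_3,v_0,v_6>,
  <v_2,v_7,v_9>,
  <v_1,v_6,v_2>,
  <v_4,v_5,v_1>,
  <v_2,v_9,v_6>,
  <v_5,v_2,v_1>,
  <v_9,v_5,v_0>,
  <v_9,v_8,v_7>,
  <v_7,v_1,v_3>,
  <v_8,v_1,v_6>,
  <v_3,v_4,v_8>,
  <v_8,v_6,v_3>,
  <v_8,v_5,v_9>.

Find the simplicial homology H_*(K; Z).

H_0 = Z,  H_1 = Z × Z/2,  H_2 = 0.

Fix the vertex order v_0 < v_1 < v_2 < v_3 < v_4 < v_5 < v_6 < v_7 < v_8 < v_9 and write every simplex with vertices in increasing order. Then dim K = 2 and the simplices of K are:

  0-simplices (10): [v_0], [v_1], [v_2], [v_3], [v_4], [v_5], [v_6], [v_7], [v_8], [v_9]
  1-simplices (30): (30 of them)
  2-simplices (20): (20 of them)

so the chain groups are C_0 ≅ Z^10, C_1 ≅ Z^30, C_2 ≅ Z^20.

Boundary ∂_1: C_1 → C_0 sends each edge [p,q] (with p < q) to q − p.
As a 10×30 matrix over Z this has rank 9, with invariant factors (1,1,1,1,1,1,1,1,1).

∂_2: C_2 → C_1 acts by ∂[p,q,r] = [q,r] − [p,r] + [p,q]. For instance
  ∂[v_3,v_4,v_8] = [v_4,v_8] − [v_3,v_8] + [v_3,v_4],
  ∂[v_0,v_5,v_9] = [v_5,v_9] − [v_0,v_9] + [v_0,v_5].
This gives a 30×20 integer matrix of rank 20; reducing to Smith normal form yields diagonal entries (1,1,1,1,1,1,1,1,1,1,1,1,1,1,1,1,1,1,1,2).

Reading off H_k = ker ∂_k / im ∂_{k+1}:

  H_0: rank C_0 − rank ∂_1 = 10 − 9 = 1, and the invariant factors of ∂_1 are all 1, so H_0 ≅ Z.
  H_1: rank ker ∂_1 − rank ∂_2 = (30 − 9) − 20 = 1, and ∂_2 has invariant factor 2 > 1, so H_1 ≅ Z × Z/2.
  H_2: rank ker ∂_2 − rank ∂_3 = (20 − 20) − 0 = 0, and there is no ∂_3, so H_2 ≅ 0.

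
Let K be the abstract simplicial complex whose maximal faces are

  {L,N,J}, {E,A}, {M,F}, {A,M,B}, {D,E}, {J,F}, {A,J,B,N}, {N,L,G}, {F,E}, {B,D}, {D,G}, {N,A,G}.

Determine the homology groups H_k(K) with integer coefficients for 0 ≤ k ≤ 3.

H_0 = Z,  H_1 = Z^4,  H_2 = 0,  H_3 = 0.

Take the total order A < B < D < E < F < G < J < L < M < N on the vertex set. Then K (dimension 3) consists of the simplices:

  0-simplices (10): A, B, D, E, F, G, J, L, M, N
  1-simplices (20): AB, AE, AG, AJ, AM, AN, BD, BJ, BM, BN, DE, DG, EF, FJ, FM, GL, GN, JL, JN, LN
  2-simplices (8): ABJ, ABM, ABN, AGN, AJN, BJN, GLN, JLN
  3-simplices (1): ABJN

Hence C_0 ≅ Z^10, C_1 ≅ Z^20, C_2 ≅ Z^8, C_3 ≅ Z^1.

∂_1: C_1 → C_0 maps an edge to its endpoints' difference, ∂[p,q] = q − p. For instance
  ∂FJ = J − F.
The 10×20 boundary matrix has rank 9 and Smith normal form diag(1,1,1,1,1,1,1,1,1).

The boundary map ∂_2: C_2 → C_1 sends each 2-simplex [p,q,r] to [q,r] − [p,r] + [p,q]. For instance
  ∂ABJ = BJ − AJ + AB,
  ∂GLN = LN − GN + GL.
The 20×8 boundary matrix has rank 7 and Smith normal form diag(1,1,1,1,1,1,1).

∂_3: C_3 → C_2 sends each 3-simplex σ to the alternating sum Σ_i (−1)^i (σ with its i-th vertex removed). For instance
  ∂ABJN = BJN − AJN + ABN − ABJ.
This gives a 8×1 integer matrix of rank 1; reducing to Smith normal form yields diagonal entries (1).

From H_k ≅ ker(∂_k) / im(∂_{k+1}) we obtain:

  H_0: rank C_0 − rank ∂_1 = 10 − 9 = 1, and the invariant factors of ∂_1 are all 1, so H_0 ≅ Z.
  H_1: rank ker ∂_1 − rank ∂_2 = (20 − 9) − 7 = 4, and the invariant factors of ∂_2 are all 1, so H_1 ≅ Z^4.
  H_2: rank ker ∂_2 − rank ∂_3 = (8 − 7) − 1 = 0, and the invariant factors of ∂_3 are all 1, so H_2 ≅ 0.
  H_3: rank ker ∂_3 − rank ∂_4 = (1 − 1) − 0 = 0, and there is no ∂_4, so H_3 ≅ 0.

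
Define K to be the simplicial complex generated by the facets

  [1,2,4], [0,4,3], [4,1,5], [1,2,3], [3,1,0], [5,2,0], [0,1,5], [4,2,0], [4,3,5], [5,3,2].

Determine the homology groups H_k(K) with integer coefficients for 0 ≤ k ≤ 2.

H_0 = Z,  H_1 = Z/2Z,  H_2 = 0.

We work with the vertex ordering 0 < 1 < 2 < 3 < 4 < 5. The simplices of K, each written with vertices in increasing order, are:

  0-simplices (6): [0], [1], [2], [3], [4], [5]
  1-simplices (15): [0,1], [0,2], [0,3], [0,4], [0,5], [1,2], [1,3], [1,4], [1,5], [2,3], [2,4], [2,5], [3,4], [3,5], [4,5]
  2-simplices (10): [0,1,3], [0,1,5], [0,2,4], [0,2,5], [0,3,4], [1,2,3], [1,2,4], [1,4,5], [2,3,5], [3,4,5]

giving chain groups C_0 ≅ Z^6, C_1 ≅ Z^15, C_2 ≅ Z^10.

Boundary ∂_1: C_1 → C_0 sends each edge [p,q] (with p < q) to q − p.
As a 6×15 matrix over Z this has rank 5, with invariant factors (1,1,1,1,1).

Boundary ∂_2: C_2 → C_1 sends each 2-simplex [p,q,r] to [q,r] − [p,r] + [p,q]. For instance
  ∂[3,4,5] = [4,5] − [3,5] + [3,4],
  ∂[0,3,4] = [3,4] − [0,4] + [0,3].
As a 15×10 matrix over Z this has rank 10, with invariant factors (1,1,1,1,1,1,1,1,1,2).

Reading off H_k = ker ∂_k / im ∂_{k+1}:

  H_0: rank C_0 − rank ∂_1 = 6 − 5 = 1, and the invariant factors of ∂_1 are all 1, so H_0 = Z.
  H_1: rank ker ∂_1 − rank ∂_2 = (15 − 5) − 10 = 0, and ∂_2 has invariant factor 2 > 1, so H_1 = Z/2Z.
  H_2: rank ker ∂_2 − rank ∂_3 = (10 − 10) − 0 = 0, and there is no ∂_3, so H_2 = 0.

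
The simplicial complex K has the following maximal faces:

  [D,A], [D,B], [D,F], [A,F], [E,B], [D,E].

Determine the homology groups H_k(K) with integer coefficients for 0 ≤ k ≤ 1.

Order the vertices as A < B < D < E < F. Listing each simplex with vertices in this order, K has dimension 1 with simplices:

  0-simplices (5): A, B, D, E, F
  1-simplices (6): AD, AF, BD, BE, DE, DF

so the chain groups are C_0 ≅ Z^5, C_1 ≅ Z^6.

The boundary map ∂_1: C_1 → C_0 is given by ∂[p,q] = [q] − [p]. For instance
  ∂AD = D − A.
The 5×6 boundary matrix has rank 4 and Smith normal form diag(1,1,1,1).

Reading off H_k = ker ∂_k / im ∂_{k+1}:

  H_0: rank C_0 − rank ∂_1 = 5 − 4 = 1, and the invariant factors of ∂_1 are all 1, so H_0 ≅ Z.
  H_1: rank ker ∂_1 − rank ∂_2 = (6 − 4) − 0 = 2, and there is no ∂_2, so H_1 ≅ Z^2.

H_0 ≅ Z,  H_1 ≅ Z^2.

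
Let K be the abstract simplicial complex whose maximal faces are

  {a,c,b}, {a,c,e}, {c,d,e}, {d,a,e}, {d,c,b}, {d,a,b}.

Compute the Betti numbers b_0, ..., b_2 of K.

K has 5 vertices, 9 edges, 6 triangles.
rank ∂_0 = 0, rank ∂_1 = 4 ⇒ b_0 = 5 − 0 − 4 = 1; all invariant factors of ∂_1 are 1 so no torsion. So H_0 ≅ Z.
rank ∂_1 = 4, rank ∂_2 = 5 ⇒ b_1 = 9 − 4 − 5 = 0; all invariant factors of ∂_2 are 1 so no torsion. So H_1 ≅ 0.
rank ∂_2 = 5, rank ∂_3 = 0 ⇒ b_2 = 6 − 5 − 0 = 1. So H_2 ≅ Z.

b_0 = 1, b_1 = 0, b_2 = 1.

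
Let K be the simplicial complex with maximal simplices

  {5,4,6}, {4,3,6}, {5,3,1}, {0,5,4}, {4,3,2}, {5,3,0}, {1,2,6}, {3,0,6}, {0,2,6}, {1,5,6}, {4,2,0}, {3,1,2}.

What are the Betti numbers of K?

Take the total order 0 < 1 < 2 < 3 < 4 < 5 < 6 on the vertex set. Then K (dimension 2) consists of the simplices:

  0-simplices (7): [0], [1], [2], [3], [4], [5], [6]
  1-simplices (18): [0,2], [0,3], [0,4], [0,5], [0,6], [1,2], [1,3], [1,5], [1,6], [2,3], [2,4], [2,6], [3,4], [3,5], [3,6], [4,5], [4,6], [5,6]
  2-simplices (12): [0,2,4], [0,2,6], [0,3,5], [0,3,6], [0,4,5], [1,2,3], [1,2,6], [1,3,5], [1,5,6], [2,3,4], [3,4,6], [4,5,6]

giving chain groups C_0 ≅ Z^7, C_1 ≅ Z^18, C_2 ≅ Z^12.

The boundary map ∂_1: C_1 → C_0 sends each edge [p,q] (with p < q) to q − p.
The resulting 7×18 matrix has rank 6, and its Smith normal form has invariant factors (1,1,1,1,1,1).

∂_2: C_2 → C_1 acts by ∂[p,q,r] = [q,r] − [p,r] + [p,q]. For instance
  ∂[0,3,6] = [3,6] − [0,6] + [0,3],
  ∂[4,5,6] = [5,6] − [4,6] + [4,5].
The resulting 18×12 matrix has rank 12, and its Smith normal form has invariant factors (1,1,1,1,1,1,1,1,1,1,1,2).

Now H_k = ker ∂_k / im ∂_{k+1}, so:

  H_0: rank C_0 − rank ∂_1 = 7 − 6 = 1, and the invariant factors of ∂_1 are all 1, so H_0 ≅ Z.
  H_1: rank ker ∂_1 − rank ∂_2 = (18 − 6) − 12 = 0, and ∂_2 has invariant factor 2 > 1, so H_1 ≅ Z_2.
  H_2: rank ker ∂_2 − rank ∂_3 = (12 − 12) − 0 = 0, and there is no ∂_3, so H_2 ≅ 0.

As a check, the Euler characteristic is 7 − 18 + 12 = 1, which agrees with 1 − 0 + 0 = 1.

Hence the Betti numbers are b_0 = 1, b_1 = 0, b_2 = 0.

b_0 = 1, b_1 = 0, b_2 = 0.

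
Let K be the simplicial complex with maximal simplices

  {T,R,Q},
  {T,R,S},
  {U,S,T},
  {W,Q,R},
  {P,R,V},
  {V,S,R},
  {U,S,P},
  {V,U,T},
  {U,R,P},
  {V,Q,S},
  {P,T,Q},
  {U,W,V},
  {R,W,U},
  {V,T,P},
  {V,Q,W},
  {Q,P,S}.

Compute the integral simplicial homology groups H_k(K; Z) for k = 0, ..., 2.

K has 8 vertices, 24 edges, 16 triangles.
rank ∂_0 = 0, rank ∂_1 = 7 ⇒ b_0 = 8 − 0 − 7 = 1; all invariant factors of ∂_1 are 1 so no torsion. So H_0 ≅ Z.
rank ∂_1 = 7, rank ∂_2 = 15 ⇒ b_1 = 24 − 7 − 15 = 2; all invariant factors of ∂_2 are 1 so no torsion. So H_1 ≅ Z^2.
rank ∂_2 = 15, rank ∂_3 = 0 ⇒ b_2 = 16 − 15 − 0 = 1. So H_2 ≅ Z.

H_0 ≅ Z,  H_1 ≅ Z^2,  H_2 ≅ Z.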